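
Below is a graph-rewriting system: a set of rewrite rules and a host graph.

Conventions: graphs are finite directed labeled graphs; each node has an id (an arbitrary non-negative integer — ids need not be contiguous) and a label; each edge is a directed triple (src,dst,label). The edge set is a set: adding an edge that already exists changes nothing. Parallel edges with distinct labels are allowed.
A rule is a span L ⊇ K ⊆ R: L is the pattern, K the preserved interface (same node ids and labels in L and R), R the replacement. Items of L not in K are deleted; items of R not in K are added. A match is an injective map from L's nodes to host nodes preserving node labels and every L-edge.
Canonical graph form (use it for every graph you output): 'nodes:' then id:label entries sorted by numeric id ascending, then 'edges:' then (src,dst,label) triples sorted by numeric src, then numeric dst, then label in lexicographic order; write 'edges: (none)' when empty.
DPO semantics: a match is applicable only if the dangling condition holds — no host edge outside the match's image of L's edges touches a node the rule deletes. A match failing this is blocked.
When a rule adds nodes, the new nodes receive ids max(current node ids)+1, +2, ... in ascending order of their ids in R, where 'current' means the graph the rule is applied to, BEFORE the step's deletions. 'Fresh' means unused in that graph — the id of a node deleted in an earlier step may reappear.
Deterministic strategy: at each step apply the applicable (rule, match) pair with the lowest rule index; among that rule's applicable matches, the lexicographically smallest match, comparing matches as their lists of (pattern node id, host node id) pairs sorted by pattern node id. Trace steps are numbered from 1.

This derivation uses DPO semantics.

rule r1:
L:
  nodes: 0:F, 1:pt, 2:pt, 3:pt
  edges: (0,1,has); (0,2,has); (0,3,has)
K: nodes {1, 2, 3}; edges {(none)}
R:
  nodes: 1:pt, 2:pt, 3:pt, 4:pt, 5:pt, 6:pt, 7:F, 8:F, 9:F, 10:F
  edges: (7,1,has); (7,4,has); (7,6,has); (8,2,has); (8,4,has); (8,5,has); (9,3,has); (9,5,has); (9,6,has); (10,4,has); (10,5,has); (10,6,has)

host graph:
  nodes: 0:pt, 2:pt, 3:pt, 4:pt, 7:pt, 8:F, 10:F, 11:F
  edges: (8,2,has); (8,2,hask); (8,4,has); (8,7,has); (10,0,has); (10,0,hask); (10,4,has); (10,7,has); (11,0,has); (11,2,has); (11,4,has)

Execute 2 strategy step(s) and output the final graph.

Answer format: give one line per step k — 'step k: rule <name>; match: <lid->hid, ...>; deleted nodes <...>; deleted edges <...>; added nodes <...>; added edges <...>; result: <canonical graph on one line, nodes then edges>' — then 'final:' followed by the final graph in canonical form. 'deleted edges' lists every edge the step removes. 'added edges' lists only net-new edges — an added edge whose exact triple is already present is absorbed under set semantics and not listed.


step 1: rule r1; match: 0->11, 1->0, 2->2, 3->4; deleted nodes 11; deleted edges (11,0,has); (11,2,has); (11,4,has); added nodes 12, 13, 14, 15, 16, 17, 18; added edges (15,0,has); (15,12,has); (15,14,has); (16,2,has); (16,12,has); (16,13,has); (17,4,has); (17,13,has); (17,14,has); (18,12,has); (18,13,has); (18,14,has); result: nodes: 0:pt, 2:pt, 3:pt, 4:pt, 7:pt, 8:F, 10:F, 12:pt, 13:pt, 14:pt, 15:F, 16:F, 17:F, 18:F edges: (8,2,has); (8,2,hask); (8,4,has); (8,7,has); (10,0,has); (10,0,hask); (10,4,has); (10,7,has); (15,0,has); (15,12,has); (15,14,has); (16,2,has); (16,12,has); (16,13,has); (17,4,has); (17,13,has); (17,14,has); (18,12,has); (18,13,has); (18,14,has)
step 2: rule r1; match: 0->15, 1->0, 2->12, 3->14; deleted nodes 15; deleted edges (15,0,has); (15,12,has); (15,14,has); added nodes 19, 20, 21, 22, 23, 24, 25; added edges (22,0,has); (22,19,has); (22,21,has); (23,12,has); (23,19,has); (23,20,has); (24,14,has); (24,20,has); (24,21,has); (25,19,has); (25,20,has); (25,21,has); result: nodes: 0:pt, 2:pt, 3:pt, 4:pt, 7:pt, 8:F, 10:F, 12:pt, 13:pt, 14:pt, 16:F, 17:F, 18:F, 19:pt, 20:pt, 21:pt, 22:F, 23:F, 24:F, 25:F edges: (8,2,has); (8,2,hask); (8,4,has); (8,7,has); (10,0,has); (10,0,hask); (10,4,has); (10,7,has); (16,2,has); (16,12,has); (16,13,has); (17,4,has); (17,13,has); (17,14,has); (18,12,has); (18,13,has); (18,14,has); (22,0,has); (22,19,has); (22,21,has); (23,12,has); (23,19,has); (23,20,has); (24,14,has); (24,20,has); (24,21,has); (25,19,has); (25,20,has); (25,21,has)
final:
nodes: 0:pt, 2:pt, 3:pt, 4:pt, 7:pt, 8:F, 10:F, 12:pt, 13:pt, 14:pt, 16:F, 17:F, 18:F, 19:pt, 20:pt, 21:pt, 22:F, 23:F, 24:F, 25:F
edges: (8,2,has); (8,2,hask); (8,4,has); (8,7,has); (10,0,has); (10,0,hask); (10,4,has); (10,7,has); (16,2,has); (16,12,has); (16,13,has); (17,4,has); (17,13,has); (17,14,has); (18,12,has); (18,13,has); (18,14,has); (22,0,has); (22,19,has); (22,21,has); (23,12,has); (23,19,has); (23,20,has); (24,14,has); (24,20,has); (24,21,has); (25,19,has); (25,20,has); (25,21,has)


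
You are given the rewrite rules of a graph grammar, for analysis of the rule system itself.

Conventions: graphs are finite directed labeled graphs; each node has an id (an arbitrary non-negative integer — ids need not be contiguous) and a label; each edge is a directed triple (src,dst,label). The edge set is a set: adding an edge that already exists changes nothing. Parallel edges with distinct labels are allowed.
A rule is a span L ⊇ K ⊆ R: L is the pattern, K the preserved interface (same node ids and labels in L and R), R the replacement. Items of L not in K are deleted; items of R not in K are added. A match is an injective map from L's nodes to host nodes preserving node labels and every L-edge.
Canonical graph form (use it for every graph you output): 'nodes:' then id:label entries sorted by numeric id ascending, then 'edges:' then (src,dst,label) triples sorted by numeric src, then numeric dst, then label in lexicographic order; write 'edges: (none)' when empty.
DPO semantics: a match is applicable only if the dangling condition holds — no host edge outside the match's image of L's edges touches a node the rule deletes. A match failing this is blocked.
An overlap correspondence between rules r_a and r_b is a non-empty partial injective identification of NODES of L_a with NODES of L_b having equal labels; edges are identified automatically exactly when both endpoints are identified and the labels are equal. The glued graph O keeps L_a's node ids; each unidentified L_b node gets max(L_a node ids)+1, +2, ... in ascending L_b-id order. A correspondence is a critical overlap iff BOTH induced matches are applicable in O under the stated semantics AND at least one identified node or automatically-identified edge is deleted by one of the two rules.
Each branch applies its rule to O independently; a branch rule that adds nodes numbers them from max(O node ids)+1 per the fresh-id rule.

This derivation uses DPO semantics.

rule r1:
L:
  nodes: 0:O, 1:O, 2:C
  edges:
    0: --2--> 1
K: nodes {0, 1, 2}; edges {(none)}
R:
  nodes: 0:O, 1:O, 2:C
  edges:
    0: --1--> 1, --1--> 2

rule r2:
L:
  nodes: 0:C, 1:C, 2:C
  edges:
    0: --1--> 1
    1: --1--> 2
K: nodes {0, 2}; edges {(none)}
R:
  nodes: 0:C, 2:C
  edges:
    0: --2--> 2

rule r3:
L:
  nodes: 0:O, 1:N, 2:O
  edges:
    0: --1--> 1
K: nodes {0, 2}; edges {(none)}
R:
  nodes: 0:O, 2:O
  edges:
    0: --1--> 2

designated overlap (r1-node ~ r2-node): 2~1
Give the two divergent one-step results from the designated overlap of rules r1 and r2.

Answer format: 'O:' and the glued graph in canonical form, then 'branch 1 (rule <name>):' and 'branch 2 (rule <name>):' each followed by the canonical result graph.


O:
nodes: 0:O, 1:O, 2:C, 3:C, 4:C
edges: (0,1,2); (2,4,1); (3,2,1)
branch 1 (rule r1):
nodes: 0:O, 1:O, 2:C, 3:C, 4:C
edges: (0,1,1); (0,2,1); (2,4,1); (3,2,1)
branch 2 (rule r2):
nodes: 0:O, 1:O, 3:C, 4:C
edges: (0,1,2); (3,4,2)


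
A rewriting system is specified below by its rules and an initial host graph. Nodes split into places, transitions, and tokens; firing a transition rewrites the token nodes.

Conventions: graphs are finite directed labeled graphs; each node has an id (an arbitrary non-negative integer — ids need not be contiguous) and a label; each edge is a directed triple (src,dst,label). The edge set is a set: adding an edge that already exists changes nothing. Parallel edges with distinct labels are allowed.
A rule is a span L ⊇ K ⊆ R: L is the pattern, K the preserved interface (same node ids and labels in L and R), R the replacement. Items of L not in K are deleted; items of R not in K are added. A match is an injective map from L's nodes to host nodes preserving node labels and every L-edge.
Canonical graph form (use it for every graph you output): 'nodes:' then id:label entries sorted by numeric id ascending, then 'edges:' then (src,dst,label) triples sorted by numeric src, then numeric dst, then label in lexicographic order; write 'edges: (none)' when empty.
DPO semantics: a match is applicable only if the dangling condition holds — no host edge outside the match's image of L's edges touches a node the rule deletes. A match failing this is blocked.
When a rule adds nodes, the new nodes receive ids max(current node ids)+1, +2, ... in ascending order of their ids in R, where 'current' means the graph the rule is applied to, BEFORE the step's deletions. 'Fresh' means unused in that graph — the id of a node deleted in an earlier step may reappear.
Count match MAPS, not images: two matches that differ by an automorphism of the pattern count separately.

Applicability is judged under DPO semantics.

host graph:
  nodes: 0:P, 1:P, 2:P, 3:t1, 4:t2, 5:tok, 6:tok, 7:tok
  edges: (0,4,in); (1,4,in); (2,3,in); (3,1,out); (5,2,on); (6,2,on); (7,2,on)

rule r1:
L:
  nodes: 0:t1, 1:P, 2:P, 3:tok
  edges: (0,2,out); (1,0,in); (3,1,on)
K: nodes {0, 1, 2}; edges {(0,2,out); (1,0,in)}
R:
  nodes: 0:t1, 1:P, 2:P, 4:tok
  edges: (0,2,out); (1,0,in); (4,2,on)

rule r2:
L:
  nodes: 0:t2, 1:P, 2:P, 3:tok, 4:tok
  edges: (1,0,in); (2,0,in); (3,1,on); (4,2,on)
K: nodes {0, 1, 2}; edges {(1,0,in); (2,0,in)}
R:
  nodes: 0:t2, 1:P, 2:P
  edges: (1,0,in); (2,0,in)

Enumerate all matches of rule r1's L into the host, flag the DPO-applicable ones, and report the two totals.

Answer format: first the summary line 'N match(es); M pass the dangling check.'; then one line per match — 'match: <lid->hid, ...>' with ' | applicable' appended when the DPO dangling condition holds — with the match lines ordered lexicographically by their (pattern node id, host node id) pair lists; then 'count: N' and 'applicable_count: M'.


3 match(es); 3 pass the dangling check.
match: 0->3, 1->2, 2->1, 3->5 | applicable
match: 0->3, 1->2, 2->1, 3->6 | applicable
match: 0->3, 1->2, 2->1, 3->7 | applicable
count: 3
applicable_count: 3


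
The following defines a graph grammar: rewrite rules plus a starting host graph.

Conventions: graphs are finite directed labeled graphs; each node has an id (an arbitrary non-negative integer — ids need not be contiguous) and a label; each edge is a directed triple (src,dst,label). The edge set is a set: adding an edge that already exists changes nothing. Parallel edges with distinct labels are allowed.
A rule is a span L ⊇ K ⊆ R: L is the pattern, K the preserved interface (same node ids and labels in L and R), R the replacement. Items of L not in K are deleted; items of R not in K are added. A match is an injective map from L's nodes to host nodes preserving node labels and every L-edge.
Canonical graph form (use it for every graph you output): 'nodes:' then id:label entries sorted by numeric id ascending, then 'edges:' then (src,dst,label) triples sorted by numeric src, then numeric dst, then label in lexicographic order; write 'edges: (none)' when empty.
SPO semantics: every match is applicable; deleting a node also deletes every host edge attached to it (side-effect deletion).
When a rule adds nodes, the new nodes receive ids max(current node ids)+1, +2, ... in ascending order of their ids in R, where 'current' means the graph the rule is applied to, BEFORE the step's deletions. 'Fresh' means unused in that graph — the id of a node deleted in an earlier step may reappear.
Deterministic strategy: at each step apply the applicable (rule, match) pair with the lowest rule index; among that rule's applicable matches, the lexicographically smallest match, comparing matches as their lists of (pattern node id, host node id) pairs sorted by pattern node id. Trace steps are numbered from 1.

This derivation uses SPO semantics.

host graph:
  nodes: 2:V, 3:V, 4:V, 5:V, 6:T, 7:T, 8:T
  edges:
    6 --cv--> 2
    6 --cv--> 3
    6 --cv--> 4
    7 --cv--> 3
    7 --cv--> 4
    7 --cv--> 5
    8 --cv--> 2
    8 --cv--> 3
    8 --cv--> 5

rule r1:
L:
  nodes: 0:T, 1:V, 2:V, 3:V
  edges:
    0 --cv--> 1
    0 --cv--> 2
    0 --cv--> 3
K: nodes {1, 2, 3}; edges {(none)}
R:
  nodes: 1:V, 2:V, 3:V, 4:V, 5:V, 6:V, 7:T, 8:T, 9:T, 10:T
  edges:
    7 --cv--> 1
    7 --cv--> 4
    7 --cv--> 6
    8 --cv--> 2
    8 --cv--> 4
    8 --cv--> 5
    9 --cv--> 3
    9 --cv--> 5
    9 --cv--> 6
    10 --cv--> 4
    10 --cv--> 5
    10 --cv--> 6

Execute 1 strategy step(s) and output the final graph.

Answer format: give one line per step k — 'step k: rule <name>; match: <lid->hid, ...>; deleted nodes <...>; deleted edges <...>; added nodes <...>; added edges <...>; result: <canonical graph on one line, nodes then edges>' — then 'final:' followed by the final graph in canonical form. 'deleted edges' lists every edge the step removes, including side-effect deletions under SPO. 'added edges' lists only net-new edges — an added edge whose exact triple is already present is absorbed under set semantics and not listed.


step 1: rule r1; match: 0->6, 1->2, 2->3, 3->4; deleted nodes 6; deleted edges (6,2,cv); (6,3,cv); (6,4,cv); added nodes 9, 10, 11, 12, 13, 14, 15; added edges (12,2,cv); (12,9,cv); (12,11,cv); (13,3,cv); (13,9,cv); (13,10,cv); (14,4,cv); (14,10,cv); (14,11,cv); (15,9,cv); (15,10,cv); (15,11,cv); result: nodes: 2:V, 3:V, 4:V, 5:V, 7:T, 8:T, 9:V, 10:V, 11:V, 12:T, 13:T, 14:T, 15:T edges: (7,3,cv); (7,4,cv); (7,5,cv); (8,2,cv); (8,3,cv); (8,5,cv); (12,2,cv); (12,9,cv); (12,11,cv); (13,3,cv); (13,9,cv); (13,10,cv); (14,4,cv); (14,10,cv); (14,11,cv); (15,9,cv); (15,10,cv); (15,11,cv)
final:
nodes: 2:V, 3:V, 4:V, 5:V, 7:T, 8:T, 9:V, 10:V, 11:V, 12:T, 13:T, 14:T, 15:T
edges: (7,3,cv); (7,4,cv); (7,5,cv); (8,2,cv); (8,3,cv); (8,5,cv); (12,2,cv); (12,9,cv); (12,11,cv); (13,3,cv); (13,9,cv); (13,10,cv); (14,4,cv); (14,10,cv); (14,11,cv); (15,9,cv); (15,10,cv); (15,11,cv)


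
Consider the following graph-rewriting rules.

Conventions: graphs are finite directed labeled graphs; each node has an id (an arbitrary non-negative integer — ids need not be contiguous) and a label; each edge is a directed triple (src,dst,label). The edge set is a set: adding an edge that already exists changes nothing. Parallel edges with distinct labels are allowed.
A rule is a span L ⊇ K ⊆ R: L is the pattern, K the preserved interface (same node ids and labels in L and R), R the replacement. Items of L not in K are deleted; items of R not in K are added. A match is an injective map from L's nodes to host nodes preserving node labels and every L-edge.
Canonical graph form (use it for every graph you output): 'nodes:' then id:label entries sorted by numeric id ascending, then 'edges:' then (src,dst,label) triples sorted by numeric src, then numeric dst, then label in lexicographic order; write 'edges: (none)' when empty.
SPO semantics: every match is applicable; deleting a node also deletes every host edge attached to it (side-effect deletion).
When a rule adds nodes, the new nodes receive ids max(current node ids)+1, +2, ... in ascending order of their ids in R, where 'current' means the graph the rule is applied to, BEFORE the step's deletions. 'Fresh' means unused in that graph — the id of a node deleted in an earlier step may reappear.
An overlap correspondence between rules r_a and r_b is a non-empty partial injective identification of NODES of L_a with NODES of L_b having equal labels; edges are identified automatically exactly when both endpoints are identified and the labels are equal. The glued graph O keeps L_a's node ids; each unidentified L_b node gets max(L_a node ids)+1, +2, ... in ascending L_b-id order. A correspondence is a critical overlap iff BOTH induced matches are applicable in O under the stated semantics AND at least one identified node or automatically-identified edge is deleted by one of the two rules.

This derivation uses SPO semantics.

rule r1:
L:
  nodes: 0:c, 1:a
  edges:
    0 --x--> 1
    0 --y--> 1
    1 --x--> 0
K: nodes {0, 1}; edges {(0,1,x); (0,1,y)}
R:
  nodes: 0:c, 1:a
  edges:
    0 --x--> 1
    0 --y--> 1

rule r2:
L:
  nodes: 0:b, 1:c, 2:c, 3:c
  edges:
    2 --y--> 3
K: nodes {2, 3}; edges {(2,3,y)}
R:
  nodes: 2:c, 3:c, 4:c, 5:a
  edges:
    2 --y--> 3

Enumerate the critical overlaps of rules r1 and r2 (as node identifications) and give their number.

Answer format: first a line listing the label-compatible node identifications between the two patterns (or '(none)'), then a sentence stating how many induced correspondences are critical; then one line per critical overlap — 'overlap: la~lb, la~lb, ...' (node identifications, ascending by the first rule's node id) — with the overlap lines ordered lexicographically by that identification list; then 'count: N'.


label-compatible node identifications between L(r1) and L(r2): 0~1, 0~2, 0~3
1 of the induced correspondences is a critical overlap of r1 and r2.
overlap: 0~1
count: 1


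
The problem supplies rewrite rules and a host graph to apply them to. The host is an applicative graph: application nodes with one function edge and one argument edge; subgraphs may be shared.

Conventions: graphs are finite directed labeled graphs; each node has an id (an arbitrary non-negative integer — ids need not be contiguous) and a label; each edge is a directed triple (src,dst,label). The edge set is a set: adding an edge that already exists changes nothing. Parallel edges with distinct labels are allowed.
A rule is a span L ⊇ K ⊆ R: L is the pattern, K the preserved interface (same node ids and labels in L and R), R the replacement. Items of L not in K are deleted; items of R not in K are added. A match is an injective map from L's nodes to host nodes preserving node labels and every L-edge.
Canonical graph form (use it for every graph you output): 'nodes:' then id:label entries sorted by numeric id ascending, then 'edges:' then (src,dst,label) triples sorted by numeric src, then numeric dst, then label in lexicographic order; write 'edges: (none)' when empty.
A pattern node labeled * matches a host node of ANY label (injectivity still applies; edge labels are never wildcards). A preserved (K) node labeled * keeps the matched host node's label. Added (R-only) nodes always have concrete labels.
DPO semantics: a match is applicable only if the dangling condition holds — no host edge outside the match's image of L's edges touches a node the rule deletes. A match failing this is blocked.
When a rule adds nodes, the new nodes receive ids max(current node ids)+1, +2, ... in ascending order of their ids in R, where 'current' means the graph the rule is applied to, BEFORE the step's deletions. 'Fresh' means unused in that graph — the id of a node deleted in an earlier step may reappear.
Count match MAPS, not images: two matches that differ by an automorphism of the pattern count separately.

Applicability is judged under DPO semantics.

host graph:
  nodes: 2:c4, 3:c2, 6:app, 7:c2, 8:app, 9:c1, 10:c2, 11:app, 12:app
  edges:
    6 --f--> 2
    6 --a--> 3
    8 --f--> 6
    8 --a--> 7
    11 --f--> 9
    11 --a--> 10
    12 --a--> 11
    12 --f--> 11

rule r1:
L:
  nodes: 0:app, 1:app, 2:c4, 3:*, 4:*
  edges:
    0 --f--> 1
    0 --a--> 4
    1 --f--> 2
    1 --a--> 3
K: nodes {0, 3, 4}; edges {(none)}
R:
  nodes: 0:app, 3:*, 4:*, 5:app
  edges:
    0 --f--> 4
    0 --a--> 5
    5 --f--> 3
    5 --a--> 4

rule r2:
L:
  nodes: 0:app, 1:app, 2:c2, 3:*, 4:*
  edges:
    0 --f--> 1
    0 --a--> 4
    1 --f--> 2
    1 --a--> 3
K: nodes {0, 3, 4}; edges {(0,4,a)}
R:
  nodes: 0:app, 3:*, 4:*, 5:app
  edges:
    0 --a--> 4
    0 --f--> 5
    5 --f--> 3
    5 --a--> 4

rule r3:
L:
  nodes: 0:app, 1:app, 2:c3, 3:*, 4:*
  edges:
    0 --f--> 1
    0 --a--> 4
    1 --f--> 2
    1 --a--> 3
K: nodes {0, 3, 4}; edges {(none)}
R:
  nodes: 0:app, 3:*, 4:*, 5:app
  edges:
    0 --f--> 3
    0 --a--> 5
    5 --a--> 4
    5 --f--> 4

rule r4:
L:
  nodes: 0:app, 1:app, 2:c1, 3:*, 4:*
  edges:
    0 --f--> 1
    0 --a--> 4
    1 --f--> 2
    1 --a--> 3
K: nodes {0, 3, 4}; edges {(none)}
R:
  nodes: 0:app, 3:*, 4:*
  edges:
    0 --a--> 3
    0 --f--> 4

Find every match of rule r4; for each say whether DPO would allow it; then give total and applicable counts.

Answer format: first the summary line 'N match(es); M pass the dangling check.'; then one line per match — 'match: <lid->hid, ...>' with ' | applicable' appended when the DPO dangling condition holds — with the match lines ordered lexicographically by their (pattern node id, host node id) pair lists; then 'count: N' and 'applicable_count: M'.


0 match(es); 0 pass the dangling check.
count: 0
applicable_count: 0


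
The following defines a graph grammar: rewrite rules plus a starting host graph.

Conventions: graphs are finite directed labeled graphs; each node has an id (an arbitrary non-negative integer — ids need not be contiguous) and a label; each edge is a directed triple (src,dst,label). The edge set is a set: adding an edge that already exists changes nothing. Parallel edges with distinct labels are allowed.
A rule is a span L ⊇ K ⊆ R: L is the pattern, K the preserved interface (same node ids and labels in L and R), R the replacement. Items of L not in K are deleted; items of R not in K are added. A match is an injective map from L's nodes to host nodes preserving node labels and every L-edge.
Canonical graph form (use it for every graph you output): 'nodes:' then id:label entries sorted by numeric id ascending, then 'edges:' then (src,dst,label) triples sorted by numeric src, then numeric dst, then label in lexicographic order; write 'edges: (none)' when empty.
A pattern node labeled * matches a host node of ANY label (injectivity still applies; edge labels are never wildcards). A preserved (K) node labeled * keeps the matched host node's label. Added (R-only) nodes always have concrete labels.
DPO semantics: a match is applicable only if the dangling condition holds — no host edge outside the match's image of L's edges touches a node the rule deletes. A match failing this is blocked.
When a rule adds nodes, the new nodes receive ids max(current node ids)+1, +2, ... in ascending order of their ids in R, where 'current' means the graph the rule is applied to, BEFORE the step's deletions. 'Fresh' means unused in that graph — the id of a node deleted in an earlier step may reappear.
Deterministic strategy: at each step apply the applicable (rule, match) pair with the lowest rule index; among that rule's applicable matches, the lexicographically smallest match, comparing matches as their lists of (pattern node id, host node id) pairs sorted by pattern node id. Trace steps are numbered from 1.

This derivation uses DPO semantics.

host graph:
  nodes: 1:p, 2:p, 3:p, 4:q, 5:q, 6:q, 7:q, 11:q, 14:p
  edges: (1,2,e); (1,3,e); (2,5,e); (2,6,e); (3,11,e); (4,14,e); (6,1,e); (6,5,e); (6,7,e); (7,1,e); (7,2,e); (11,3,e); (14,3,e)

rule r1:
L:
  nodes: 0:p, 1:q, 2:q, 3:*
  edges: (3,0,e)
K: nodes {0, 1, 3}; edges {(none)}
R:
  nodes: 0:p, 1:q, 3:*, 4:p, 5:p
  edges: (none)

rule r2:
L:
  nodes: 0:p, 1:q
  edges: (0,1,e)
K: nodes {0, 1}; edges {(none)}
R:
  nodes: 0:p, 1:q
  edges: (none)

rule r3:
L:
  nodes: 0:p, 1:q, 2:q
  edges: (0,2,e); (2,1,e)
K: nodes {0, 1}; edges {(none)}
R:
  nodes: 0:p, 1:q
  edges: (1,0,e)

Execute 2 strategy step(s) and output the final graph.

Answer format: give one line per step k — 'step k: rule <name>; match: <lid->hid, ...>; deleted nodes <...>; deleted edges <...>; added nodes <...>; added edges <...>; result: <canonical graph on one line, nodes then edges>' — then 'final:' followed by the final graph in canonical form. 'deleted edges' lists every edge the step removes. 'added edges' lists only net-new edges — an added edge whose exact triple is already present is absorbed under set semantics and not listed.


step 1: rule r2; match: 0->2, 1->5; deleted nodes (none); deleted edges (2,5,e); added nodes (none); added edges (none); result: nodes: 1:p, 2:p, 3:p, 4:q, 5:q, 6:q, 7:q, 11:q, 14:p edges: (1,2,e); (1,3,e); (2,6,e); (3,11,e); (4,14,e); (6,1,e); (6,5,e); (6,7,e); (7,1,e); (7,2,e); (11,3,e); (14,3,e)
step 2: rule r2; match: 0->2, 1->6; deleted nodes (none); deleted edges (2,6,e); added nodes (none); added edges (none); result: nodes: 1:p, 2:p, 3:p, 4:q, 5:q, 6:q, 7:q, 11:q, 14:p edges: (1,2,e); (1,3,e); (3,11,e); (4,14,e); (6,1,e); (6,5,e); (6,7,e); (7,1,e); (7,2,e); (11,3,e); (14,3,e)
final:
nodes: 1:p, 2:p, 3:p, 4:q, 5:q, 6:q, 7:q, 11:q, 14:p
edges: (1,2,e); (1,3,e); (3,11,e); (4,14,e); (6,1,e); (6,5,e); (6,7,e); (7,1,e); (7,2,e); (11,3,e); (14,3,e)


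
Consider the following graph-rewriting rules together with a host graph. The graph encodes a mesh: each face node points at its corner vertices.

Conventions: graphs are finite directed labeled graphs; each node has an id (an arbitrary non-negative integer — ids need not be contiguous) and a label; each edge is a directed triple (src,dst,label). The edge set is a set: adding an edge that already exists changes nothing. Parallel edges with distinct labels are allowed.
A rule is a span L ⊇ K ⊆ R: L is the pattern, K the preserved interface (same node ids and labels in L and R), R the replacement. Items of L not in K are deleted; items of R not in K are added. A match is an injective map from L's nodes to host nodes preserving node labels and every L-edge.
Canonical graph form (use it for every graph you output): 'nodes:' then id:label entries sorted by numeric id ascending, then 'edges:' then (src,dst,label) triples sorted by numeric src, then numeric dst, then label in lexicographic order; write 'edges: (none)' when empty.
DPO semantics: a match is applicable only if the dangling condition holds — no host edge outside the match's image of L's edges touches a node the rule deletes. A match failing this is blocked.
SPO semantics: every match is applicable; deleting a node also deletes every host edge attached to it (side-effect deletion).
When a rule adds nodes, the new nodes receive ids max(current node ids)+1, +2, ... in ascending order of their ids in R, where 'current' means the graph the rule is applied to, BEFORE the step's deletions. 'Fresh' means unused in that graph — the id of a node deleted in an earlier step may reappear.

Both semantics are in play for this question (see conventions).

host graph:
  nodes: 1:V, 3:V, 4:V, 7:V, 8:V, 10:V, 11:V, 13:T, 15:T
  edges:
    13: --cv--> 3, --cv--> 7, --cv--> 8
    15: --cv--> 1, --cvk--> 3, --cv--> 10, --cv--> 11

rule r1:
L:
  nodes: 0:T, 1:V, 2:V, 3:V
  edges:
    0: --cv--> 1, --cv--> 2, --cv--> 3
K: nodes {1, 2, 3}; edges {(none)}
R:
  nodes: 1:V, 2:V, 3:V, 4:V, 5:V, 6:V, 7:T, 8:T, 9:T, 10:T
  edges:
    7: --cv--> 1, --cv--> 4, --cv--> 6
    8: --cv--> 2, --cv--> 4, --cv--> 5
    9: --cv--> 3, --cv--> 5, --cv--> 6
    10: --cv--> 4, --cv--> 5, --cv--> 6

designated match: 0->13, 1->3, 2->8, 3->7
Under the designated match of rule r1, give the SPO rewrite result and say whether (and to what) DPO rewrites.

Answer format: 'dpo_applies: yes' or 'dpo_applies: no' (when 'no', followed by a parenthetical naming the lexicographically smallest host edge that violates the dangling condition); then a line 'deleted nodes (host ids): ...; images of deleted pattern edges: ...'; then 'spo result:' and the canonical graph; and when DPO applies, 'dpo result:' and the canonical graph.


dpo_applies: yes
deleted nodes (host ids): 13; images of deleted pattern edges: (13,3,cv); (13,7,cv); (13,8,cv)
spo result:
nodes: 1:V, 3:V, 4:V, 7:V, 8:V, 10:V, 11:V, 15:T, 16:V, 17:V, 18:V, 19:T, 20:T, 21:T, 22:T
edges: (15,1,cv); (15,3,cvk); (15,10,cv); (15,11,cv); (19,3,cv); (19,16,cv); (19,18,cv); (20,8,cv); (20,16,cv); (20,17,cv); (21,7,cv); (21,17,cv); (21,18,cv); (22,16,cv); (22,17,cv); (22,18,cv)
dpo result:
nodes: 1:V, 3:V, 4:V, 7:V, 8:V, 10:V, 11:V, 15:T, 16:V, 17:V, 18:V, 19:T, 20:T, 21:T, 22:T
edges: (15,1,cv); (15,3,cvk); (15,10,cv); (15,11,cv); (19,3,cv); (19,16,cv); (19,18,cv); (20,8,cv); (20,16,cv); (20,17,cv); (21,7,cv); (21,17,cv); (21,18,cv); (22,16,cv); (22,17,cv); (22,18,cv)


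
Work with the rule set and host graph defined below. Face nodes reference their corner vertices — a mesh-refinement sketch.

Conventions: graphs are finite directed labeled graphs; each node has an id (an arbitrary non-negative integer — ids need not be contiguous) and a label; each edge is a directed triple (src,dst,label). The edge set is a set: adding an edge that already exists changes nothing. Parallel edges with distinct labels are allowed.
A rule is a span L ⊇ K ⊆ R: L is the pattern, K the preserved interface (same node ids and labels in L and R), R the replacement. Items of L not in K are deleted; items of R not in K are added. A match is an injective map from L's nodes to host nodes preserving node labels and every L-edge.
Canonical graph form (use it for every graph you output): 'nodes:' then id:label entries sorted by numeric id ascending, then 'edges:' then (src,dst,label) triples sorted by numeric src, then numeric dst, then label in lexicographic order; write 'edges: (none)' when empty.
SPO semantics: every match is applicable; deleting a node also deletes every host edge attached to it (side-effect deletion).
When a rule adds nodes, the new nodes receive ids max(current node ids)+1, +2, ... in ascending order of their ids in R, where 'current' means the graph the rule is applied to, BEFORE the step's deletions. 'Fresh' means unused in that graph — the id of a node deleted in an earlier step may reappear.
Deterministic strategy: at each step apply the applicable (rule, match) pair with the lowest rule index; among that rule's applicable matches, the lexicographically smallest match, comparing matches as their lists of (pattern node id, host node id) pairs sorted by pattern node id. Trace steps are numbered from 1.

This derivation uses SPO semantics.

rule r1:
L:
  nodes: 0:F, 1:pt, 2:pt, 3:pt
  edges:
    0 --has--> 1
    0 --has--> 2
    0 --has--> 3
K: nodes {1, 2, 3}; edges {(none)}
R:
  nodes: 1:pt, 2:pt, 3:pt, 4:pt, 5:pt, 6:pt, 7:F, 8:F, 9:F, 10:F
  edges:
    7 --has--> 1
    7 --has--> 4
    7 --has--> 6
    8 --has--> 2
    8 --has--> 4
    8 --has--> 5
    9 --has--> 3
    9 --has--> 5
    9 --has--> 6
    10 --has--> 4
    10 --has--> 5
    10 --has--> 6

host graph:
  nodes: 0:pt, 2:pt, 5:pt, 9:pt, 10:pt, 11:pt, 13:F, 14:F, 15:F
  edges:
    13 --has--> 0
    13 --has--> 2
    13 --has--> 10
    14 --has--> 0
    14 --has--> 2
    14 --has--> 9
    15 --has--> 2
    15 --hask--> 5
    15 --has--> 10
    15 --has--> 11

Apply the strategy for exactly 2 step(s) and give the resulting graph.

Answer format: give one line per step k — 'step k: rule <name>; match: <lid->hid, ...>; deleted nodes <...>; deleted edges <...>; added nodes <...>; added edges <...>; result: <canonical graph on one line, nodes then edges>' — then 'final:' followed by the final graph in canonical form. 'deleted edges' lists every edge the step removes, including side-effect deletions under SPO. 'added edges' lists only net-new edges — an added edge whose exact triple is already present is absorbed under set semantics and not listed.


step 1: rule r1; match: 0->13, 1->0, 2->2, 3->10; deleted nodes 13; deleted edges (13,0,has); (13,2,has); (13,10,has); added nodes 16, 17, 18, 19, 20, 21, 22; added edges (19,0,has); (19,16,has); (19,18,has); (20,2,has); (20,16,has); (20,17,has); (21,10,has); (21,17,has); (21,18,has); (22,16,has); (22,17,has); (22,18,has); result: nodes: 0:pt, 2:pt, 5:pt, 9:pt, 10:pt, 11:pt, 14:F, 15:F, 16:pt, 17:pt, 18:pt, 19:F, 20:F, 21:F, 22:F edges: (14,0,has); (14,2,has); (14,9,has); (15,2,has); (15,5,hask); (15,10,has); (15,11,has); (19,0,has); (19,16,has); (19,18,has); (20,2,has); (20,16,has); (20,17,has); (21,10,has); (21,17,has); (21,18,has); (22,16,has); (22,17,has); (22,18,has)
step 2: rule r1; match: 0->14, 1->0, 2->2, 3->9; deleted nodes 14; deleted edges (14,0,has); (14,2,has); (14,9,has); added nodes 23, 24, 25, 26, 27, 28, 29; added edges (26,0,has); (26,23,has); (26,25,has); (27,2,has); (27,23,has); (27,24,has); (28,9,has); (28,24,has); (28,25,has); (29,23,has); (29,24,has); (29,25,has); result: nodes: 0:pt, 2:pt, 5:pt, 9:pt, 10:pt, 11:pt, 15:F, 16:pt, 17:pt, 18:pt, 19:F, 20:F, 21:F, 22:F, 23:pt, 24:pt, 25:pt, 26:F, 27:F, 28:F, 29:F edges: (15,2,has); (15,5,hask); (15,10,has); (15,11,has); (19,0,has); (19,16,has); (19,18,has); (20,2,has); (20,16,has); (20,17,has); (21,10,has); (21,17,has); (21,18,has); (22,16,has); (22,17,has); (22,18,has); (26,0,has); (26,23,has); (26,25,has); (27,2,has); (27,23,has); (27,24,has); (28,9,has); (28,24,has); (28,25,has); (29,23,has); (29,24,has); (29,25,has)
final:
nodes: 0:pt, 2:pt, 5:pt, 9:pt, 10:pt, 11:pt, 15:F, 16:pt, 17:pt, 18:pt, 19:F, 20:F, 21:F, 22:F, 23:pt, 24:pt, 25:pt, 26:F, 27:F, 28:F, 29:F
edges: (15,2,has); (15,5,hask); (15,10,has); (15,11,has); (19,0,has); (19,16,has); (19,18,has); (20,2,has); (20,16,has); (20,17,has); (21,10,has); (21,17,has); (21,18,has); (22,16,has); (22,17,has); (22,18,has); (26,0,has); (26,23,has); (26,25,has); (27,2,has); (27,23,has); (27,24,has); (28,9,has); (28,24,has); (28,25,has); (29,23,has); (29,24,has); (29,25,has)


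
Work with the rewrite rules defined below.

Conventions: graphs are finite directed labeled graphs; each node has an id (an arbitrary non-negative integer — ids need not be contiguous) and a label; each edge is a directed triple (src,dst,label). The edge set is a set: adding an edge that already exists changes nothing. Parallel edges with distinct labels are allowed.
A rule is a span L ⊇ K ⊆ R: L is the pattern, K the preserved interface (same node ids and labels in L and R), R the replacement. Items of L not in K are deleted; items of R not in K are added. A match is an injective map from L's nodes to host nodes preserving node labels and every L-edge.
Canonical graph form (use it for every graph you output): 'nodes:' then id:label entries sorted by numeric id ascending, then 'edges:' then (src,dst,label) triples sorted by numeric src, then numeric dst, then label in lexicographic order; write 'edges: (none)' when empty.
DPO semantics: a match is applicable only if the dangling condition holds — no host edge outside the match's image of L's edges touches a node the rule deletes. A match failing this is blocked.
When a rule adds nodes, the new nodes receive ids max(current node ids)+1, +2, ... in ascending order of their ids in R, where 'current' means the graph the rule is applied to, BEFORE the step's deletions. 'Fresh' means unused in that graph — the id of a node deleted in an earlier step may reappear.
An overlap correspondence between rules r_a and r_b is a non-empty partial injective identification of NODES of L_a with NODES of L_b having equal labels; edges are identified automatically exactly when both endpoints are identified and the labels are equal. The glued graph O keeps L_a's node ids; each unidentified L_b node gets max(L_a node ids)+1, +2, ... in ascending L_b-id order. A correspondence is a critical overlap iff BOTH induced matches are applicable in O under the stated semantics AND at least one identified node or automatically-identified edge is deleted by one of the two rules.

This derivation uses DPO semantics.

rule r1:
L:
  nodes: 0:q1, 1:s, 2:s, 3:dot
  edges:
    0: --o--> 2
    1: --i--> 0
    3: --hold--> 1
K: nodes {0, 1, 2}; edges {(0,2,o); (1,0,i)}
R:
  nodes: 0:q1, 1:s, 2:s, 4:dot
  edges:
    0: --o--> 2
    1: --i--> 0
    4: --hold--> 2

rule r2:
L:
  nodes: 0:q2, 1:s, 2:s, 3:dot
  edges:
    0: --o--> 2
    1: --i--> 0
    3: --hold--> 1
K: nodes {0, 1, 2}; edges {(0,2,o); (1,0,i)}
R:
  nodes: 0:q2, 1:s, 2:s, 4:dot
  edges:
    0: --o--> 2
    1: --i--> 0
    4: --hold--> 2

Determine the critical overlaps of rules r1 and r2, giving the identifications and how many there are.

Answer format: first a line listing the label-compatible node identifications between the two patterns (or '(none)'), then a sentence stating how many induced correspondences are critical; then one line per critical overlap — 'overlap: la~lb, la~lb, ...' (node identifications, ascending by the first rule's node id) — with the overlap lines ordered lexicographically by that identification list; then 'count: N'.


label-compatible node identifications between L(r1) and L(r2): 1~1, 1~2, 2~1, 2~2, 3~3
2 of the induced correspondences are critical overlaps of r1 and r2.
overlap: 1~1, 2~2, 3~3
overlap: 1~1, 3~3
count: 2


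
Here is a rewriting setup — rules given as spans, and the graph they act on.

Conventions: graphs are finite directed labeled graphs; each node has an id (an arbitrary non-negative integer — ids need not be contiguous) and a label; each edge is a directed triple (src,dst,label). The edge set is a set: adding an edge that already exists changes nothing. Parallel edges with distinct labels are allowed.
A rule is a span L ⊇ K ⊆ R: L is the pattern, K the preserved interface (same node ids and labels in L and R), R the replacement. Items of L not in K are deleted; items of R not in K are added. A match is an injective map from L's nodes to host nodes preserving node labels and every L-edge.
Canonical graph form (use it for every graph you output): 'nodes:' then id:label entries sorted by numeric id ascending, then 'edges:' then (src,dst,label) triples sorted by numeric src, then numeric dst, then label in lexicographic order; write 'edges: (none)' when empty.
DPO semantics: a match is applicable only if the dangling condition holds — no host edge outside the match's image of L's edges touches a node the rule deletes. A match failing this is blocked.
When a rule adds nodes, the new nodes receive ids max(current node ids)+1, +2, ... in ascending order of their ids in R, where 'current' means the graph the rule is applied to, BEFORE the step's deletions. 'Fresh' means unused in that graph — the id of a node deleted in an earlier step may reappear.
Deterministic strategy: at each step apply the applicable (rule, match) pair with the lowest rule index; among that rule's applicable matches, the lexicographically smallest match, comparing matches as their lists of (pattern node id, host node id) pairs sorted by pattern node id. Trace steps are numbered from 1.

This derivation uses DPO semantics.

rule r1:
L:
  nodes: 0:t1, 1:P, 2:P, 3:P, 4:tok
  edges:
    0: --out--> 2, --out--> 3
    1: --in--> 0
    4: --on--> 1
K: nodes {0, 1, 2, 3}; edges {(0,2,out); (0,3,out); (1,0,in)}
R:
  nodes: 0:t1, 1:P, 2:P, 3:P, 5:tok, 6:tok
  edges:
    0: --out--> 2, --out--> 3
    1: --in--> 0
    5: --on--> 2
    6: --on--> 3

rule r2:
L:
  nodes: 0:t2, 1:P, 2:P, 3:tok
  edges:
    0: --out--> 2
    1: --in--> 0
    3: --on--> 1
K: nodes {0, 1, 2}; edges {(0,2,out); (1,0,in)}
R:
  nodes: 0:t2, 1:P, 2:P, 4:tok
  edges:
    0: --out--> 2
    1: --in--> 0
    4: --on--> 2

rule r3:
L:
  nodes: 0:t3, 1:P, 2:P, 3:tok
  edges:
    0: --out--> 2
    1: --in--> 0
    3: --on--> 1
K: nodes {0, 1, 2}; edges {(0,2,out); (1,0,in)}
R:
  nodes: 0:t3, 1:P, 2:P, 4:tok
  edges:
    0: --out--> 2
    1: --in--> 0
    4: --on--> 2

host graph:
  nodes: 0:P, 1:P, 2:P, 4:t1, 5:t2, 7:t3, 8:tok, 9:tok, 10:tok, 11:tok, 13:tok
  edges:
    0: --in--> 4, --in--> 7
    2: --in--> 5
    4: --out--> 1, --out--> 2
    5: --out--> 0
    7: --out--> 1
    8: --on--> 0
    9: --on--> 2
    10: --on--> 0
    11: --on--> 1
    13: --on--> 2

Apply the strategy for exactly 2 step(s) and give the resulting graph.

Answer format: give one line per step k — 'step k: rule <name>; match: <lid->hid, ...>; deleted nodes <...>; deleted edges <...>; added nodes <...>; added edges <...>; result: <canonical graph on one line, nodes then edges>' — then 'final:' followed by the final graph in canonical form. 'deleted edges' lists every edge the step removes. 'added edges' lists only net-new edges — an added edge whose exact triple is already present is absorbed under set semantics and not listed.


step 1: rule r1; match: 0->4, 1->0, 2->1, 3->2, 4->8; deleted nodes 8; deleted edges (8,0,on); added nodes 14, 15; added edges (14,1,on); (15,2,on); result: nodes: 0:P, 1:P, 2:P, 4:t1, 5:t2, 7:t3, 9:tok, 10:tok, 11:tok, 13:tok, 14:tok, 15:tok edges: (0,4,in); (0,7,in); (2,5,in); (4,1,out); (4,2,out); (5,0,out); (7,1,out); (9,2,on); (10,0,on); (11,1,on); (13,2,on); (14,1,on); (15,2,on)
step 2: rule r1; match: 0->4, 1->0, 2->1, 3->2, 4->10; deleted nodes 10; deleted edges (10,0,on); added nodes 16, 17; added edges (16,1,on); (17,2,on); result: nodes: 0:P, 1:P, 2:P, 4:t1, 5:t2, 7:t3, 9:tok, 11:tok, 13:tok, 14:tok, 15:tok, 16:tok, 17:tok edges: (0,4,in); (0,7,in); (2,5,in); (4,1,out); (4,2,out); (5,0,out); (7,1,out); (9,2,on); (11,1,on); (13,2,on); (14,1,on); (15,2,on); (16,1,on); (17,2,on)
final:
nodes: 0:P, 1:P, 2:P, 4:t1, 5:t2, 7:t3, 9:tok, 11:tok, 13:tok, 14:tok, 15:tok, 16:tok, 17:tok
edges: (0,4,in); (0,7,in); (2,5,in); (4,1,out); (4,2,out); (5,0,out); (7,1,out); (9,2,on); (11,1,on); (13,2,on); (14,1,on); (15,2,on); (16,1,on); (17,2,on)
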